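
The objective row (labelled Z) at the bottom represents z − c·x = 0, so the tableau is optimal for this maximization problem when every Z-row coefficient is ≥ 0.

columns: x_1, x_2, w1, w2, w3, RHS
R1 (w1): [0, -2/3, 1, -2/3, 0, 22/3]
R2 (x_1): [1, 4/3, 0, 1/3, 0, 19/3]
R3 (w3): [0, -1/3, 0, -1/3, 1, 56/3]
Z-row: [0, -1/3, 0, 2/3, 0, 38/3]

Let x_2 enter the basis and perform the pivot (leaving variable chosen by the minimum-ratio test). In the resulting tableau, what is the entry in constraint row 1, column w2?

-1/2

Ratio test on column x_2 — row 1: entry -2/3 ≤ 0; row 2: (19/3)/(4/3) = 19/4; row 3: entry -1/3 ≤ 0. Minimum is 19/4 at row 2 (x_1 leaves); pivot element 4/3.
Divide row 2 by 4/3; eliminate column x_2 from the other rows.
Row 1 update in column w2: -2/3 − (-2/3)·(1/4) = -1/2.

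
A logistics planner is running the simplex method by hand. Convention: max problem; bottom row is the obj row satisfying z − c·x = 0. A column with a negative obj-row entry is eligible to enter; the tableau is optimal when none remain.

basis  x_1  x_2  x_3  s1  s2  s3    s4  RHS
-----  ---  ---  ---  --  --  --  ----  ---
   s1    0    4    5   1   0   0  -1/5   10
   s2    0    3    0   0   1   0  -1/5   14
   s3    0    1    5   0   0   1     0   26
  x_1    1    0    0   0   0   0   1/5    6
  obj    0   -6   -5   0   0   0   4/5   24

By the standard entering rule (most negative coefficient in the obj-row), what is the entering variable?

x_2

Negative obj-row entries: x_2: -6, x_3: -5.
The most negative is -6 in column x_2, so x_2 enters.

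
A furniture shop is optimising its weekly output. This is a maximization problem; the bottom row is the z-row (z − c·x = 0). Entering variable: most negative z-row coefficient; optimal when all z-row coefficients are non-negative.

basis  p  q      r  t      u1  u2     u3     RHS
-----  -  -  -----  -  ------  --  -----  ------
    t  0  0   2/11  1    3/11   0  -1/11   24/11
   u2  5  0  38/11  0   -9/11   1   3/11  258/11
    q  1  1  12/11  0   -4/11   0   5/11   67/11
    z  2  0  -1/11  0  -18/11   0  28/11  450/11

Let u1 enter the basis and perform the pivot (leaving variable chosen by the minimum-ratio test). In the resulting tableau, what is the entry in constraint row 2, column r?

Ratio test on column u1 — row 1: (24/11)/(3/11) = 8; row 2: entry -9/11 ≤ 0; row 3: entry -4/11 ≤ 0. Minimum is 8 at row 1 (t leaves); pivot element 3/11.
Divide row 1 by 3/11; eliminate column u1 from the other rows.
Row 2 update in column r: 38/11 − (-9/11)·(2/3) = 4.

4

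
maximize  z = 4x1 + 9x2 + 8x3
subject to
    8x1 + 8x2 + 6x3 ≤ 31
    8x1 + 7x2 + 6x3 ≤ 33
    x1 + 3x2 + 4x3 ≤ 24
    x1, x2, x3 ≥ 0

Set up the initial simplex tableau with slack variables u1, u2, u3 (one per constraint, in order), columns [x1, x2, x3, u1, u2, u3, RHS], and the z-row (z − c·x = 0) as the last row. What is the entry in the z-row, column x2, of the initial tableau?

The z-row carries the negated objective coefficients: the x2 entry is -9.

-9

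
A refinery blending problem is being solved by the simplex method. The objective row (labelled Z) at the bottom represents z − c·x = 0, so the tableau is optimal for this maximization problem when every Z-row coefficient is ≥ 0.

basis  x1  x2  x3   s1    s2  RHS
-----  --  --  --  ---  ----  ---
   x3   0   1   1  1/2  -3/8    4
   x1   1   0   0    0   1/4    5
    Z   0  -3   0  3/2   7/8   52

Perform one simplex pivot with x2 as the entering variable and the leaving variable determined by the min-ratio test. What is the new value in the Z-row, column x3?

3

Ratio test on column x2 — row 1: 4/1 = 4; row 2: entry 0 ≤ 0. Minimum is 4 at row 1 (x3 leaves); pivot element 1.
Divide row 1 by 1; eliminate column x2 from the other rows.
Z-row update in column x3: 0 − (-3)·1 = 3.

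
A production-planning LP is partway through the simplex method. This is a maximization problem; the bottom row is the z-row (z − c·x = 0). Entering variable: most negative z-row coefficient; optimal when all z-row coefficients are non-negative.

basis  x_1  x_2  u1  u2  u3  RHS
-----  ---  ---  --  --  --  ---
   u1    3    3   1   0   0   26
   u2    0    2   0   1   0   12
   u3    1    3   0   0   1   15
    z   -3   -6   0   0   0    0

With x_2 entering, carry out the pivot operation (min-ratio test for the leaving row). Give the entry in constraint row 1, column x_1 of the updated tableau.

2

Ratio test on column x_2 — row 1: 26/3 = 26/3; row 2: 12/2 = 6; row 3: 15/3 = 5. Minimum is 5 at row 3 (u3 leaves); pivot element 3.
Divide row 3 by 3; eliminate column x_2 from the other rows.
Row 1 update in column x_1: 3 − 3·(1/3) = 2.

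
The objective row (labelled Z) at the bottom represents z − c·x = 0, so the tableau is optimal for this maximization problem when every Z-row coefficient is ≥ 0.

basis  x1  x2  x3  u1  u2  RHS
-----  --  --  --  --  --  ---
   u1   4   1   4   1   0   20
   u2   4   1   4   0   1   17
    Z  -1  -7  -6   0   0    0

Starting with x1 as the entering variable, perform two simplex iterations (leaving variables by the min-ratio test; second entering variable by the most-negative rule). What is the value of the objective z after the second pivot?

119

Ratio test on column x1 — row 1: 20/4 = 5; row 2: 17/4 = 17/4. Minimum is 17/4 at row 2 (u2 leaves); pivot element 4.
Pivot on row 2; the Z-row RHS becomes 0 − (-1)·(17/4) = 17/4.
Next entering variable (most negative Z-row entry -27/4): x2.
Ratio test on column x2 — row 1: entry 0 ≤ 0; row 2: (17/4)/(1/4) = 17. Minimum is 17 at row 2 (x1 leaves); pivot element 1/4.
After the second pivot the Z-row RHS is 17/4 − (-27/4)·17 = 119.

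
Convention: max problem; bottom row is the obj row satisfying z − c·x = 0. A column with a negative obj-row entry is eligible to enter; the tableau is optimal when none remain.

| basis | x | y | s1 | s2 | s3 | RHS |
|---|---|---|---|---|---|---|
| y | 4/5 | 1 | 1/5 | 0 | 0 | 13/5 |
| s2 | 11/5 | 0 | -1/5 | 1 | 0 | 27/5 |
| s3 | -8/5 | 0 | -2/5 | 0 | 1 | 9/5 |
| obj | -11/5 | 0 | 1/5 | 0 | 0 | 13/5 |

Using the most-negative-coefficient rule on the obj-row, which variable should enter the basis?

x

Negative obj-row entries: x: -11/5.
The most negative is -11/5 in column x, so x enters.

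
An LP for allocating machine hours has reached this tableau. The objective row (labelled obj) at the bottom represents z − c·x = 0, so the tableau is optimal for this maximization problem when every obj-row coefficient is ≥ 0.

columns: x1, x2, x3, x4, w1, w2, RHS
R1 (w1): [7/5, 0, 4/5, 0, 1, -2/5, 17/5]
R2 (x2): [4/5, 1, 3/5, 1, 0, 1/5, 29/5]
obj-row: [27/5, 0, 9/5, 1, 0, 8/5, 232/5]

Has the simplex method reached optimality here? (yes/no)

yes

Every obj-row coefficient is ≥ 0, so the tableau is optimal.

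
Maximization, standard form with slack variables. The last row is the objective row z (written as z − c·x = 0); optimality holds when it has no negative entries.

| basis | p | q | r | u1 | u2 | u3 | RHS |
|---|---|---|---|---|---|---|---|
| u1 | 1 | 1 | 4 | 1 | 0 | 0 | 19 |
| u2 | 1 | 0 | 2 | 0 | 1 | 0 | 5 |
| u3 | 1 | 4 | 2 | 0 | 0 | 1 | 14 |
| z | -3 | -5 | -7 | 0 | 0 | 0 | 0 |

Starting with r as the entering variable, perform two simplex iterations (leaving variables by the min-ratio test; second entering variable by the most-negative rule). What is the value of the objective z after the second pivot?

115/4

Ratio test on column r — row 1: 19/4 = 19/4; row 2: 5/2 = 5/2; row 3: 14/2 = 7. Minimum is 5/2 at row 2 (u2 leaves); pivot element 2.
Pivot on row 2; the z-row RHS becomes 0 − (-7)·(5/2) = 35/2.
Next entering variable (most negative z-row entry -5): q.
Ratio test on column q — row 1: 9/1 = 9; row 2: entry 0 ≤ 0; row 3: 9/4 = 9/4. Minimum is 9/4 at row 3 (u3 leaves); pivot element 4.
After the second pivot the z-row RHS is 35/2 − (-5)·(9/4) = 115/4.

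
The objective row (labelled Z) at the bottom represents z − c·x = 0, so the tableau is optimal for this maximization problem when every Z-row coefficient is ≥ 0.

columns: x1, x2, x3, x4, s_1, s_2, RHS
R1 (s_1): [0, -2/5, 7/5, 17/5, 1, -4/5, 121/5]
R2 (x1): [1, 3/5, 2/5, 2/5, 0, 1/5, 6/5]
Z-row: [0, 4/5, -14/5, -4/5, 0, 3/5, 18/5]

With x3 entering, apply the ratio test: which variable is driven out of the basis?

x1

Column x3 entries and ratios — s_1: (121/5)/(7/5) = 121/7; x1: (6/5)/(2/5) = 3.
Smallest ratio is 3 in the row of x1, so x1 leaves.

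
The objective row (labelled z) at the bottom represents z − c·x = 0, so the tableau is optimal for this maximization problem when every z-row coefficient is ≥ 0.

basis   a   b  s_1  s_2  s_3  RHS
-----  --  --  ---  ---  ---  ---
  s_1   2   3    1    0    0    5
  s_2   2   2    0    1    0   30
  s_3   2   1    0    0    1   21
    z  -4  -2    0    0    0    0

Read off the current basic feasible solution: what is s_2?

s_2 is basic (row 2); its value is the RHS of that row, 30.

30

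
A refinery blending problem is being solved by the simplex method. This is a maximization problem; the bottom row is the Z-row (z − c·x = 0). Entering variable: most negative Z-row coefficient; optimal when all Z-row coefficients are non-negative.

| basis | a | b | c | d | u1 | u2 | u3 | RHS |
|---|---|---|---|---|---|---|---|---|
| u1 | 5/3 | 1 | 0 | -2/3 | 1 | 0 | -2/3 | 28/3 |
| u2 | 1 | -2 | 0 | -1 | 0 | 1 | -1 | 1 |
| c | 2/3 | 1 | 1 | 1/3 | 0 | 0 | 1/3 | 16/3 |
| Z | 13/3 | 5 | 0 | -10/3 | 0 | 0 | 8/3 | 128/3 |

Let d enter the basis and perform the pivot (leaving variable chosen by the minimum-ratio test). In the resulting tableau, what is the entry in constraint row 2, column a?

3

Ratio test on column d — row 1: entry -2/3 ≤ 0; row 2: entry -1 ≤ 0; row 3: (16/3)/(1/3) = 16. Minimum is 16 at row 3 (c leaves); pivot element 1/3.
Divide row 3 by 1/3; eliminate column d from the other rows.
Row 2 update in column a: 1 − (-1)·2 = 3.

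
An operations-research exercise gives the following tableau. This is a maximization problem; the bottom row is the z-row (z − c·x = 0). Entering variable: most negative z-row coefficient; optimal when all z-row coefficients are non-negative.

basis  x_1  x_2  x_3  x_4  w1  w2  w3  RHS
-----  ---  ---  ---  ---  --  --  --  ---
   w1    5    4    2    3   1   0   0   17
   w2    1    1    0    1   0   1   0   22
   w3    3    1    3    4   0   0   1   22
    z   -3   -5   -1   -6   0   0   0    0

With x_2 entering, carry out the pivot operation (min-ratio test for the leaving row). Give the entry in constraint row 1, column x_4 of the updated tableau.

Ratio test on column x_2 — row 1: 17/4 = 17/4; row 2: 22/1 = 22; row 3: 22/1 = 22. Minimum is 17/4 at row 1 (w1 leaves); pivot element 4.
Divide row 1 by 4; eliminate column x_2 from the other rows.
In the new row 1, the x_4 entry is the old entry divided by the pivot: 3/4 = 3/4.

3/4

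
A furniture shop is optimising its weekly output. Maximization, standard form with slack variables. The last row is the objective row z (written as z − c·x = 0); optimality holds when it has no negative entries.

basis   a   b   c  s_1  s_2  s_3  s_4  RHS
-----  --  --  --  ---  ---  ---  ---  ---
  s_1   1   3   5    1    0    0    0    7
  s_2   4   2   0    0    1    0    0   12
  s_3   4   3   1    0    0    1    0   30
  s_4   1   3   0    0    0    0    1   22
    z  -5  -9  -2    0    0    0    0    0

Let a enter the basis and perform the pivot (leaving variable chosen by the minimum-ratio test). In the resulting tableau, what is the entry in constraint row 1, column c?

Ratio test on column a — row 1: 7/1 = 7; row 2: 12/4 = 3; row 3: 30/4 = 15/2; row 4: 22/1 = 22. Minimum is 3 at row 2 (s_2 leaves); pivot element 4.
Divide row 2 by 4; eliminate column a from the other rows.
Row 1 update in column c: 5 − 1·0 = 5.

5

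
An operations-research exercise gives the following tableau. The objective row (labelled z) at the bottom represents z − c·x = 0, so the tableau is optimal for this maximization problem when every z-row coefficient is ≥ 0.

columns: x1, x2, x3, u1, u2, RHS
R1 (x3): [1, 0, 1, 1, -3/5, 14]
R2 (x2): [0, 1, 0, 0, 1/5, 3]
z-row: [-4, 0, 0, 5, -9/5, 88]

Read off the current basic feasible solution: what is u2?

u2 is not in the basis, so in the current basic feasible solution u2 = 0.

0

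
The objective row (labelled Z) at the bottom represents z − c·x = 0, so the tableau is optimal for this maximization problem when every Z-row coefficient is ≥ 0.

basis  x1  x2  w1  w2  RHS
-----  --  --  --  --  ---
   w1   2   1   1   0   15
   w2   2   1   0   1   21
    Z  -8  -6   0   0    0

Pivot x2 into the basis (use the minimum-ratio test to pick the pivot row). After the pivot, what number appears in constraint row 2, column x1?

Ratio test on column x2 — row 1: 15/1 = 15; row 2: 21/1 = 21. Minimum is 15 at row 1 (w1 leaves); pivot element 1.
Divide row 1 by 1; eliminate column x2 from the other rows.
Row 2 update in column x1: 2 − 1·2 = 0.

0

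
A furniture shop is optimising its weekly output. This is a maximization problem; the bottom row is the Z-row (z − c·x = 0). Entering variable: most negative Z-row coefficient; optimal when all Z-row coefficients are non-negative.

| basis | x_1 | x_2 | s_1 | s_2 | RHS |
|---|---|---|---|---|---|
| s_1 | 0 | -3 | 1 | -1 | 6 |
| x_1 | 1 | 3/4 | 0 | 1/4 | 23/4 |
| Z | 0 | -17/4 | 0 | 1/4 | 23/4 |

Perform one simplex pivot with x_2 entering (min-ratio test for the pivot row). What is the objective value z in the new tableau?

115/3

Ratio test on column x_2 — row 1: entry -3 ≤ 0; row 2: (23/4)/(3/4) = 23/3. Minimum is 23/3 at row 2 (x_1 leaves); pivot element 3/4.
Pivot on row 2; the Z-row RHS becomes 23/4 − (-17/4)·(23/3) = 115/3.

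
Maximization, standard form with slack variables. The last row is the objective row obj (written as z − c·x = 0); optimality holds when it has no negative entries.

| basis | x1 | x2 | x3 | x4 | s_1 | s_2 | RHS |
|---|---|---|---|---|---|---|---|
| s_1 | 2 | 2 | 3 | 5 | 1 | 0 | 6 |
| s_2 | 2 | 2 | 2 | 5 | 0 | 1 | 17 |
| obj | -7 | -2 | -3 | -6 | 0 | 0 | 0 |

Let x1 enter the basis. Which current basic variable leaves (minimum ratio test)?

s_1

Column x1 entries and ratios — s_1: 6/2 = 3; s_2: 17/2 = 17/2.
Smallest ratio is 3 in the row of s_1, so s_1 leaves.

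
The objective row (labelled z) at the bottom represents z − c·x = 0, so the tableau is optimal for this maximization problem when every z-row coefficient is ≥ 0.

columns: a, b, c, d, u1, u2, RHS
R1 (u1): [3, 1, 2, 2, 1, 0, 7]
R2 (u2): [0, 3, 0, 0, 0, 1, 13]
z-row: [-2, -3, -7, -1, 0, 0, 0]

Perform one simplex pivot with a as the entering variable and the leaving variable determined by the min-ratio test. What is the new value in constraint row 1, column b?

1/3

Ratio test on column a — row 1: 7/3 = 7/3; row 2: entry 0 ≤ 0. Minimum is 7/3 at row 1 (u1 leaves); pivot element 3.
Divide row 1 by 3; eliminate column a from the other rows.
In the new row 1, the b entry is the old entry divided by the pivot: 1/3 = 1/3.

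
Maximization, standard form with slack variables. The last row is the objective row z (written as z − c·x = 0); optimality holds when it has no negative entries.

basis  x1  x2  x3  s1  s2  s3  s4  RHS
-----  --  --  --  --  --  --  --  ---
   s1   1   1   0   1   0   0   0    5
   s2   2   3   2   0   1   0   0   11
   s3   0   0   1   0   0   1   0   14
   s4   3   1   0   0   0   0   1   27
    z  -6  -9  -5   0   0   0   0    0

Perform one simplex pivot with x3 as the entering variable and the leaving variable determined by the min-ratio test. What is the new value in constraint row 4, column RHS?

27

Ratio test on column x3 — row 1: entry 0 ≤ 0; row 2: 11/2 = 11/2; row 3: 14/1 = 14; row 4: entry 0 ≤ 0. Minimum is 11/2 at row 2 (s2 leaves); pivot element 2.
Divide row 2 by 2; eliminate column x3 from the other rows.
Row 4 update in column RHS: 27 − 0·(11/2) = 27.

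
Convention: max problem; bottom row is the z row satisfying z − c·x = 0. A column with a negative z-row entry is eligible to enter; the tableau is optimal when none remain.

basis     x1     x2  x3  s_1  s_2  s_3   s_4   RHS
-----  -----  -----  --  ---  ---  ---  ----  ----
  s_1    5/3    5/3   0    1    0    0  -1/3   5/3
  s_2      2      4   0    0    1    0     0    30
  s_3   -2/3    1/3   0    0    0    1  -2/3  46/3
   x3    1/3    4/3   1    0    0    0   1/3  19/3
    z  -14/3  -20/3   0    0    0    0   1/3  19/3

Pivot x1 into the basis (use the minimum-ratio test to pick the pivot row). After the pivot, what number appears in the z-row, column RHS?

11

Ratio test on column x1 — row 1: (5/3)/(5/3) = 1; row 2: 30/2 = 15; row 3: entry -2/3 ≤ 0; row 4: (19/3)/(1/3) = 19. Minimum is 1 at row 1 (s_1 leaves); pivot element 5/3.
Divide row 1 by 5/3; eliminate column x1 from the other rows.
z-row update in column RHS: 19/3 − (-14/3)·1 = 11.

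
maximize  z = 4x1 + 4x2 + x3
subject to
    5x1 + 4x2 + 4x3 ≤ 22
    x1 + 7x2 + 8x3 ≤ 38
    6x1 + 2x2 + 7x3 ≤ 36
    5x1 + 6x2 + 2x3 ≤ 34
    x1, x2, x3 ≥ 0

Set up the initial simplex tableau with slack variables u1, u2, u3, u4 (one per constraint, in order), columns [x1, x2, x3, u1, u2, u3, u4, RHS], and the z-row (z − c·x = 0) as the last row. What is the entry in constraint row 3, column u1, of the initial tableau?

0

Slack u1 belongs to constraint 1; its column is the unit vector e_1, so the entry in row 3 is 0.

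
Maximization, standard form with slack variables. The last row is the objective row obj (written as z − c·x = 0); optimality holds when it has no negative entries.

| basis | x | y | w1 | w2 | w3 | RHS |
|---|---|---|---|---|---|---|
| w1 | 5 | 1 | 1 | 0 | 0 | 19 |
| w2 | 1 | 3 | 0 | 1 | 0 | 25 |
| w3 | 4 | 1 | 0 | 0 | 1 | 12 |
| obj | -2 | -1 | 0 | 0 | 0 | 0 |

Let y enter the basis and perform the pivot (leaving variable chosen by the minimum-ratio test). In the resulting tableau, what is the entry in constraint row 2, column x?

1/3

Ratio test on column y — row 1: 19/1 = 19; row 2: 25/3 = 25/3; row 3: 12/1 = 12. Minimum is 25/3 at row 2 (w2 leaves); pivot element 3.
Divide row 2 by 3; eliminate column y from the other rows.
In the new row 2, the x entry is the old entry divided by the pivot: 1/3 = 1/3.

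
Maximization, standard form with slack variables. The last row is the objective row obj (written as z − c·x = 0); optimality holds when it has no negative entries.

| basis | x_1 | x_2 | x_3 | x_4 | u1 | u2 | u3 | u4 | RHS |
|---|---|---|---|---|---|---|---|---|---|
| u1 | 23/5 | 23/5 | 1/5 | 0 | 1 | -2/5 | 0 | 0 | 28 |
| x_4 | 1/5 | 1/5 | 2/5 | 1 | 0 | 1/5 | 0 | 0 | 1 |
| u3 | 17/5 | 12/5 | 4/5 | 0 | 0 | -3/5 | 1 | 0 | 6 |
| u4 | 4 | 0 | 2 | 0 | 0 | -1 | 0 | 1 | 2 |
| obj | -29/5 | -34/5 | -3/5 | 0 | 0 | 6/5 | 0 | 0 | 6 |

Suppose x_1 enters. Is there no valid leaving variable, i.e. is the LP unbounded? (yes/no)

Column x_1 has positive entries in row(s) 1, 2, 3, 4, so the ratio test bounds it — not unbounded.

no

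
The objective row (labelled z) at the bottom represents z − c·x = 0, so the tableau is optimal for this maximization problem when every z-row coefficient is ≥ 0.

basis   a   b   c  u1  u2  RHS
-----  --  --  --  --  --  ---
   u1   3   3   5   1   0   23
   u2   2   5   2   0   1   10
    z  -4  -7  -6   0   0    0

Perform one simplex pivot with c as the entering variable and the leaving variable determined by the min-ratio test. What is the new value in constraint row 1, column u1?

1/5

Ratio test on column c — row 1: 23/5 = 23/5; row 2: 10/2 = 5. Minimum is 23/5 at row 1 (u1 leaves); pivot element 5.
Divide row 1 by 5; eliminate column c from the other rows.
In the new row 1, the u1 entry is the old entry divided by the pivot: 1/5 = 1/5.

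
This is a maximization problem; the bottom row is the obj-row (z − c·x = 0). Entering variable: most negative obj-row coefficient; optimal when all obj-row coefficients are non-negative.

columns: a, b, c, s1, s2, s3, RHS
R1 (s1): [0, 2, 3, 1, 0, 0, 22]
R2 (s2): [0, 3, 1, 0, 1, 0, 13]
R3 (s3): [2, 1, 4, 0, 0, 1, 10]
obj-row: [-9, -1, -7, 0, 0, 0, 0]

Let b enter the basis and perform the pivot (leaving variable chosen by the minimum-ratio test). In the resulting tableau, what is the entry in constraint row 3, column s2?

-1/3

Ratio test on column b — row 1: 22/2 = 11; row 2: 13/3 = 13/3; row 3: 10/1 = 10. Minimum is 13/3 at row 2 (s2 leaves); pivot element 3.
Divide row 2 by 3; eliminate column b from the other rows.
Row 3 update in column s2: 0 − 1·(1/3) = -1/3.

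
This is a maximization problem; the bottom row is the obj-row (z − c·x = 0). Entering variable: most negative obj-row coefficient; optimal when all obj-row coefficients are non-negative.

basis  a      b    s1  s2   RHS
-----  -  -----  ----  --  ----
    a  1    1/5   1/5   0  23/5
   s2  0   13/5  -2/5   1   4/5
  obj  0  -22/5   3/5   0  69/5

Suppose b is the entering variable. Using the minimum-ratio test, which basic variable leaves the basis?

s2

Column b entries and ratios — a: (23/5)/(1/5) = 23; s2: (4/5)/(13/5) = 4/13.
Smallest ratio is 4/13 in the row of s2, so s2 leaves.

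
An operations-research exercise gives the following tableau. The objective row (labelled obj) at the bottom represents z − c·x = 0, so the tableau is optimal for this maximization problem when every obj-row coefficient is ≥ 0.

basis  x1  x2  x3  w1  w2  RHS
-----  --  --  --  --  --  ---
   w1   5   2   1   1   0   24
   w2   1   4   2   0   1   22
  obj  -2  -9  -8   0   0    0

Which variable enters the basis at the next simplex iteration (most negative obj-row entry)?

Negative obj-row entries: x1: -2, x2: -9, x3: -8.
The most negative is -9 in column x2, so x2 enters.

x2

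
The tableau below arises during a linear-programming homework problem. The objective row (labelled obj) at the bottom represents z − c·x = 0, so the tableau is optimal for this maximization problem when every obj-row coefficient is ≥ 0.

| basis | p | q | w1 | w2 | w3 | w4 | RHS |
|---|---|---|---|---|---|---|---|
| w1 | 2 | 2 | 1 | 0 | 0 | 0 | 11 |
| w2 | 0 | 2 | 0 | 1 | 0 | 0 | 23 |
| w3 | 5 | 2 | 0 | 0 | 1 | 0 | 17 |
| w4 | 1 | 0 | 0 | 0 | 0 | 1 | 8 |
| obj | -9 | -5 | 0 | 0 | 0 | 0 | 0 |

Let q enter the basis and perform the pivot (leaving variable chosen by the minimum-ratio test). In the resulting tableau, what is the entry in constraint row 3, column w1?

Ratio test on column q — row 1: 11/2 = 11/2; row 2: 23/2 = 23/2; row 3: 17/2 = 17/2; row 4: entry 0 ≤ 0. Minimum is 11/2 at row 1 (w1 leaves); pivot element 2.
Divide row 1 by 2; eliminate column q from the other rows.
Row 3 update in column w1: 0 − 2·(1/2) = -1.

-1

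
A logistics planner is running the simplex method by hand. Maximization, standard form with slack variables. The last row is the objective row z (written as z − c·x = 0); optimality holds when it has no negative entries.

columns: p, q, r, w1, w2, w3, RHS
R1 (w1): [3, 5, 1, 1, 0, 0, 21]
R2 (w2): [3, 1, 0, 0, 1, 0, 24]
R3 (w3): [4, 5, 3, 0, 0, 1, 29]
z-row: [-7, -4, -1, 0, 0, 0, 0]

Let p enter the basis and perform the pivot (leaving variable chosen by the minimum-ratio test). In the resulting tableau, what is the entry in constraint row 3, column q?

Ratio test on column p — row 1: 21/3 = 7; row 2: 24/3 = 8; row 3: 29/4 = 29/4. Minimum is 7 at row 1 (w1 leaves); pivot element 3.
Divide row 1 by 3; eliminate column p from the other rows.
Row 3 update in column q: 5 − 4·(5/3) = -5/3.

-5/3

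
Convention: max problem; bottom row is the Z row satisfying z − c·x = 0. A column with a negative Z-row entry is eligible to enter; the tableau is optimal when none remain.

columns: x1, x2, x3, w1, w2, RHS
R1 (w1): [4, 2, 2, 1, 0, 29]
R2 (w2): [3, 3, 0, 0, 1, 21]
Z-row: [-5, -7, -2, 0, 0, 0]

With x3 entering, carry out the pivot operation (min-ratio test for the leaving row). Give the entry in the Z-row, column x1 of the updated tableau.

-1

Ratio test on column x3 — row 1: 29/2 = 29/2; row 2: entry 0 ≤ 0. Minimum is 29/2 at row 1 (w1 leaves); pivot element 2.
Divide row 1 by 2; eliminate column x3 from the other rows.
Z-row update in column x1: -5 − (-2)·2 = -1.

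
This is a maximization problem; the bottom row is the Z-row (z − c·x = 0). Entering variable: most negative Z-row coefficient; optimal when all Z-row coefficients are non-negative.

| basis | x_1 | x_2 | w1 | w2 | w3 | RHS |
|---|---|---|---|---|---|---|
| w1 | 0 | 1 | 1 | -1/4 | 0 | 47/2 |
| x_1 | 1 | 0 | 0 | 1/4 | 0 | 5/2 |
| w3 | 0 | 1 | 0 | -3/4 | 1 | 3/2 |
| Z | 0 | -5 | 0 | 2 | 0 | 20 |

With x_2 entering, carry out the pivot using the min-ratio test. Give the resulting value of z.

55/2

Ratio test on column x_2 — row 1: (47/2)/1 = 47/2; row 2: entry 0 ≤ 0; row 3: (3/2)/1 = 3/2. Minimum is 3/2 at row 3 (w3 leaves); pivot element 1.
Pivot on row 3; the Z-row RHS becomes 20 − (-5)·(3/2) = 55/2.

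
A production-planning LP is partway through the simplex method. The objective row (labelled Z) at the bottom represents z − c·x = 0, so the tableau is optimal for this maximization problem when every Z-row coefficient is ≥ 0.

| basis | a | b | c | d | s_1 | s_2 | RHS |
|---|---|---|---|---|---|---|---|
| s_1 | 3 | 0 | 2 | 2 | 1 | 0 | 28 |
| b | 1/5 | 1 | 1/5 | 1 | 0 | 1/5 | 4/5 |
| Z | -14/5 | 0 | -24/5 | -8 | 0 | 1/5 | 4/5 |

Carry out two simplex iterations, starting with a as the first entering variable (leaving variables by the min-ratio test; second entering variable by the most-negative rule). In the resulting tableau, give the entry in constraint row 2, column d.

Ratio test on column a — row 1: 28/3 = 28/3; row 2: (4/5)/(1/5) = 4. Minimum is 4 at row 2 (b leaves); pivot element 1/5.
Divide row 2 by 1/5; eliminate column a from the other rows.
Second iteration: most negative Z-row entry is -2 in column c, so c enters.
Ratio test on column c — row 1: entry -1 ≤ 0; row 2: 4/1 = 4. Minimum is 4 at row 2 (a leaves); pivot element 1.
Divide row 2 by 1; eliminate column c from the other rows.
After both pivots, the entry at constraint row 2, column d is 5.

5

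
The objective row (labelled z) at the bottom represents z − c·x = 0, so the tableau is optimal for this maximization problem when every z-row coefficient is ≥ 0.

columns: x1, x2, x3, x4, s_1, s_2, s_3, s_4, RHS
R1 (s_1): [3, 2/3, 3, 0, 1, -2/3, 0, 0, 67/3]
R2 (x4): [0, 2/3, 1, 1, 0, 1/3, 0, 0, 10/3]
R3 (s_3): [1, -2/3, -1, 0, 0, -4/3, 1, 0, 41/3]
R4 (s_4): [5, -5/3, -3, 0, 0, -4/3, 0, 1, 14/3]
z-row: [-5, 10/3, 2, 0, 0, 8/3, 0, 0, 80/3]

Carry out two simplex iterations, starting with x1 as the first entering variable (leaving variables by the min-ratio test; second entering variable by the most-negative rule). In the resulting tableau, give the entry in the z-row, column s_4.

Ratio test on column x1 — row 1: (67/3)/3 = 67/9; row 2: entry 0 ≤ 0; row 3: (41/3)/1 = 41/3; row 4: (14/3)/5 = 14/15. Minimum is 14/15 at row 4 (s_4 leaves); pivot element 5.
Divide row 4 by 5; eliminate column x1 from the other rows.
Second iteration: most negative z-row entry is -1 in column x3, so x3 enters.
Ratio test on column x3 — row 1: (293/15)/(24/5) = 293/72; row 2: (10/3)/1 = 10/3; row 3: entry -2/5 ≤ 0; row 4: entry -3/5 ≤ 0. Minimum is 10/3 at row 2 (x4 leaves); pivot element 1.
Divide row 2 by 1; eliminate column x3 from the other rows.
After both pivots, the entry at the z-row, column s_4 is 1.

1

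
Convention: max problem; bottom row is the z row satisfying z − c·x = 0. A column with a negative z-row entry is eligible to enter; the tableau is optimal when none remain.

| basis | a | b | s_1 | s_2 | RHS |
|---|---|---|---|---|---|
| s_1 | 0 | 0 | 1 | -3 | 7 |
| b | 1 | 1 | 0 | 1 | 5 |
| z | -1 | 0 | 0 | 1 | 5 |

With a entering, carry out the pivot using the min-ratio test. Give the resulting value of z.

Ratio test on column a — row 1: entry 0 ≤ 0; row 2: 5/1 = 5. Minimum is 5 at row 2 (b leaves); pivot element 1.
Pivot on row 2; the z-row RHS becomes 5 − (-1)·5 = 10.

10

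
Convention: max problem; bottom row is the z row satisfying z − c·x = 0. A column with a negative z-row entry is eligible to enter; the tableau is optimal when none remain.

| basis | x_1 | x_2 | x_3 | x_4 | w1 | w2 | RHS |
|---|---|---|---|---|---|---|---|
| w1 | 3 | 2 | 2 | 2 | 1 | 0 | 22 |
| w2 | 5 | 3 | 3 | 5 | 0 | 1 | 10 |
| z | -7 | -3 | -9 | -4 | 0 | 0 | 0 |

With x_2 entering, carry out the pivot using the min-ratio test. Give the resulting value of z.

Ratio test on column x_2 — row 1: 22/2 = 11; row 2: 10/3 = 10/3. Minimum is 10/3 at row 2 (w2 leaves); pivot element 3.
Pivot on row 2; the z-row RHS becomes 0 − (-3)·(10/3) = 10.

10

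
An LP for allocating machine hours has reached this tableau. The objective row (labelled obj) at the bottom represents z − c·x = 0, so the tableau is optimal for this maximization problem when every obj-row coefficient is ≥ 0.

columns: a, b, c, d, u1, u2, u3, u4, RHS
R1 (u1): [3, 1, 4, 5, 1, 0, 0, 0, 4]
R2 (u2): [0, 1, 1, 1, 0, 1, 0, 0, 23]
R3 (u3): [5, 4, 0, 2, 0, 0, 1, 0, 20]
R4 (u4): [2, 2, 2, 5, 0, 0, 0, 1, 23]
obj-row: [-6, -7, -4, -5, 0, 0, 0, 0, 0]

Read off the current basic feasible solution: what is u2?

u2 is basic (row 2); its value is the RHS of that row, 23.

23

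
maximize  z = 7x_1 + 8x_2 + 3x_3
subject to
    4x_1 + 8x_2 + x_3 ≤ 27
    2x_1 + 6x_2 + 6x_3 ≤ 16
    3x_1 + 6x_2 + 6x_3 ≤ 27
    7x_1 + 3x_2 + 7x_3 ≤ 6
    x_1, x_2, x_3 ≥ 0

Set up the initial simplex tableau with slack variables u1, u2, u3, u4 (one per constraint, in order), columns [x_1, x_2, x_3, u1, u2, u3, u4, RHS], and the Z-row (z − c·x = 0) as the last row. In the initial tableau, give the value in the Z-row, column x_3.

-3

The Z-row carries the negated objective coefficients: the x_3 entry is -3.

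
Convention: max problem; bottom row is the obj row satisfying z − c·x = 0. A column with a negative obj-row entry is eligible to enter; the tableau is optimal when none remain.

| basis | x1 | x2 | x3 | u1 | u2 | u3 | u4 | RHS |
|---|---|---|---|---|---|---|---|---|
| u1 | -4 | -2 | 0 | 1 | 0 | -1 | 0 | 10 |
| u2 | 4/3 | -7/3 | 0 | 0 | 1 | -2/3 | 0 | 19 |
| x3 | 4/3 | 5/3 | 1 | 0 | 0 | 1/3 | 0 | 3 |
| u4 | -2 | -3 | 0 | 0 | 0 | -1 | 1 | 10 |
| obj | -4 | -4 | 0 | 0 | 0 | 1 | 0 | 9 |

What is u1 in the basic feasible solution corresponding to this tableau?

u1 is basic (row 1); its value is the RHS of that row, 10.

10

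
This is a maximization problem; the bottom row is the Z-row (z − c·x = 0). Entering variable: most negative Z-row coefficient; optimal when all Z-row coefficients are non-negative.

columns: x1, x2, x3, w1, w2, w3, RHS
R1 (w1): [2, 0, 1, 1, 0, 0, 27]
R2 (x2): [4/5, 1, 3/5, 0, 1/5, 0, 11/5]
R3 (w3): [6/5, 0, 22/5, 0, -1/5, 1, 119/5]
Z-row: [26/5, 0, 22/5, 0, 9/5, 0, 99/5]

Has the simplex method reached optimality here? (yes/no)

Every Z-row coefficient is ≥ 0, so the tableau is optimal.

yes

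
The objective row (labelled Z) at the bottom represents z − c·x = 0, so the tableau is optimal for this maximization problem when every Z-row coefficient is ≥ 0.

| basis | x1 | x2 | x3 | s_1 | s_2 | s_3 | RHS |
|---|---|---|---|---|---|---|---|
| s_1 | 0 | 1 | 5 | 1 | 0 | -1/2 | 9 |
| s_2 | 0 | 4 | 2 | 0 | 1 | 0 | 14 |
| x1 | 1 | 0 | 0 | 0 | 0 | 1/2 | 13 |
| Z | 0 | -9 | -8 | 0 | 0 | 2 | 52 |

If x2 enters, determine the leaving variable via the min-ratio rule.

s_2

Column x2 entries and ratios — s_1: 9/1 = 9; s_2: 14/4 = 7/2; x1: 0 ≤ 0, skip.
Smallest ratio is 7/2 in the row of s_2, so s_2 leaves.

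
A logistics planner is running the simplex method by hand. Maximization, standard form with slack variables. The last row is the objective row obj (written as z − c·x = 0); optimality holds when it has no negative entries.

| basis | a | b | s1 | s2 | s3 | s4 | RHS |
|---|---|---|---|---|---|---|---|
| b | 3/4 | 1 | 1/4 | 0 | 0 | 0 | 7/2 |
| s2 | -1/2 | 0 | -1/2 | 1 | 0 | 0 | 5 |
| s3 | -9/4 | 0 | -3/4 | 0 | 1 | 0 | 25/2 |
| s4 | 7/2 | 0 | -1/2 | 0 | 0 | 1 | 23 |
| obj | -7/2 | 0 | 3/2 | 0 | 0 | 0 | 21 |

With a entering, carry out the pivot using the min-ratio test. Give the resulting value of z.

Ratio test on column a — row 1: (7/2)/(3/4) = 14/3; row 2: entry -1/2 ≤ 0; row 3: entry -9/4 ≤ 0; row 4: 23/(7/2) = 46/7. Minimum is 14/3 at row 1 (b leaves); pivot element 3/4.
Pivot on row 1; the obj-row RHS becomes 21 − (-7/2)·(14/3) = 112/3.

112/3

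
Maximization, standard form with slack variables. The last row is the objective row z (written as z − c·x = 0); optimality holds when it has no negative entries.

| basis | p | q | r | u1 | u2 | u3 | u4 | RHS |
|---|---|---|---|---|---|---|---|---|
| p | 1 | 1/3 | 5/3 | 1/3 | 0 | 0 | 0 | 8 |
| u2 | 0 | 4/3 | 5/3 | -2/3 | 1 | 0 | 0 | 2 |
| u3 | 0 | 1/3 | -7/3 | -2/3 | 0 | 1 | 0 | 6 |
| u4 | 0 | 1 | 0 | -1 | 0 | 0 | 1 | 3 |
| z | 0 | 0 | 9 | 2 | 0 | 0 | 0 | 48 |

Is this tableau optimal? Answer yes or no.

Every z-row coefficient is ≥ 0, so the tableau is optimal.

yes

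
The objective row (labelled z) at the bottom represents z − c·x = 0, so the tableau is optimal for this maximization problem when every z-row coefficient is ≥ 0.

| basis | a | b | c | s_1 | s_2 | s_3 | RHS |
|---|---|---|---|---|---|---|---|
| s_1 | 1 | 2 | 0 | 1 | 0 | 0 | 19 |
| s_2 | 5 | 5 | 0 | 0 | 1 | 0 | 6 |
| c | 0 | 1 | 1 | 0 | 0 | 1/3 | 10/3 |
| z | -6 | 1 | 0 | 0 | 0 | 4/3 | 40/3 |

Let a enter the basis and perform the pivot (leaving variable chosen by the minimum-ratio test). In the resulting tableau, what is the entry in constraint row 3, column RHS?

10/3

Ratio test on column a — row 1: 19/1 = 19; row 2: 6/5 = 6/5; row 3: entry 0 ≤ 0. Minimum is 6/5 at row 2 (s_2 leaves); pivot element 5.
Divide row 2 by 5; eliminate column a from the other rows.
Row 3 update in column RHS: 10/3 − 0·(6/5) = 10/3.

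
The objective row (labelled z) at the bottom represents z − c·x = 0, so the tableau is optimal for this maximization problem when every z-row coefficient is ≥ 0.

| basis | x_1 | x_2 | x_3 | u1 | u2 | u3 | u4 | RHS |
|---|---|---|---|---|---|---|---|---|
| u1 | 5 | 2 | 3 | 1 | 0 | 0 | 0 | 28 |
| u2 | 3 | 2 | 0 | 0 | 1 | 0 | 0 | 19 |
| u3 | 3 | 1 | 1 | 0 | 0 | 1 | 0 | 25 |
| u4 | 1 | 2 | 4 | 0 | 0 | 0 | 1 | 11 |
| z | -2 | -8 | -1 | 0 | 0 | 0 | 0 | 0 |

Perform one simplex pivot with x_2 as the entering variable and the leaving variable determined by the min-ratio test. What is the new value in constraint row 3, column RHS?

Ratio test on column x_2 — row 1: 28/2 = 14; row 2: 19/2 = 19/2; row 3: 25/1 = 25; row 4: 11/2 = 11/2. Minimum is 11/2 at row 4 (u4 leaves); pivot element 2.
Divide row 4 by 2; eliminate column x_2 from the other rows.
Row 3 update in column RHS: 25 − 1·(11/2) = 39/2.

39/2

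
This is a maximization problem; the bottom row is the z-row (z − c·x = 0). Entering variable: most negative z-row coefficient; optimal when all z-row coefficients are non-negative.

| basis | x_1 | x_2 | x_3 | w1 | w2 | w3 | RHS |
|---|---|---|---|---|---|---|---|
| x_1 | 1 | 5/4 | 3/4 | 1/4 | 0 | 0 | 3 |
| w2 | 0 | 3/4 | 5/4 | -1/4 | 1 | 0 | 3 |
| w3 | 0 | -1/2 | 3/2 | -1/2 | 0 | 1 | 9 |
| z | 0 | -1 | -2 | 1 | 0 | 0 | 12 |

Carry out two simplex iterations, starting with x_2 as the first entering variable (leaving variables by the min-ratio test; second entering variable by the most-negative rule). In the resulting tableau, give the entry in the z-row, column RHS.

Ratio test on column x_2 — row 1: 3/(5/4) = 12/5; row 2: 3/(3/4) = 4; row 3: entry -1/2 ≤ 0. Minimum is 12/5 at row 1 (x_1 leaves); pivot element 5/4.
Divide row 1 by 5/4; eliminate column x_2 from the other rows.
Second iteration: most negative z-row entry is -7/5 in column x_3, so x_3 enters.
Ratio test on column x_3 — row 1: (12/5)/(3/5) = 4; row 2: (6/5)/(4/5) = 3/2; row 3: (51/5)/(9/5) = 17/3. Minimum is 3/2 at row 2 (w2 leaves); pivot element 4/5.
Divide row 2 by 4/5; eliminate column x_3 from the other rows.
After both pivots, the entry at the z-row, column RHS is 33/2.

33/2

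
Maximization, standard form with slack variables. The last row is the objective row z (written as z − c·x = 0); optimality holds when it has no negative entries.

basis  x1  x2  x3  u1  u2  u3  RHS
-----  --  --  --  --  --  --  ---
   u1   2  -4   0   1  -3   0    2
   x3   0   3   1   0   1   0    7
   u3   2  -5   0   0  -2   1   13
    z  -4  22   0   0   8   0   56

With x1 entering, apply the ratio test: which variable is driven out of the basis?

Column x1 entries and ratios — u1: 2/2 = 1; x3: 0 ≤ 0, skip; u3: 13/2 = 13/2.
Smallest ratio is 1 in the row of u1, so u1 leaves.

u1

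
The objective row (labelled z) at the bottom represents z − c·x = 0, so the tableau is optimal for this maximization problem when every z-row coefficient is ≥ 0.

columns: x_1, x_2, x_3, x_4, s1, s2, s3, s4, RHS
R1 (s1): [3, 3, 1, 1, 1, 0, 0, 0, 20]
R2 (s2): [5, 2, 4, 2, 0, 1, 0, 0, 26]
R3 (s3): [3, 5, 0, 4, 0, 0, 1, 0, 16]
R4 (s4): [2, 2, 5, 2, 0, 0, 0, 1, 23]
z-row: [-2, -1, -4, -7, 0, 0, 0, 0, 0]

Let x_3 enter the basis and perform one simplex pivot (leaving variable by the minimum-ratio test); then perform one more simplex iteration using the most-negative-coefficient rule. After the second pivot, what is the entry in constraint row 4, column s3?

Ratio test on column x_3 — row 1: 20/1 = 20; row 2: 26/4 = 13/2; row 3: entry 0 ≤ 0; row 4: 23/5 = 23/5. Minimum is 23/5 at row 4 (s4 leaves); pivot element 5.
Divide row 4 by 5; eliminate column x_3 from the other rows.
Second iteration: most negative z-row entry is -27/5 in column x_4, so x_4 enters.
Ratio test on column x_4 — row 1: (77/5)/(3/5) = 77/3; row 2: (38/5)/(2/5) = 19; row 3: 16/4 = 4; row 4: (23/5)/(2/5) = 23/2. Minimum is 4 at row 3 (s3 leaves); pivot element 4.
Divide row 3 by 4; eliminate column x_4 from the other rows.
After both pivots, the entry at constraint row 4, column s3 is -1/10.

-1/10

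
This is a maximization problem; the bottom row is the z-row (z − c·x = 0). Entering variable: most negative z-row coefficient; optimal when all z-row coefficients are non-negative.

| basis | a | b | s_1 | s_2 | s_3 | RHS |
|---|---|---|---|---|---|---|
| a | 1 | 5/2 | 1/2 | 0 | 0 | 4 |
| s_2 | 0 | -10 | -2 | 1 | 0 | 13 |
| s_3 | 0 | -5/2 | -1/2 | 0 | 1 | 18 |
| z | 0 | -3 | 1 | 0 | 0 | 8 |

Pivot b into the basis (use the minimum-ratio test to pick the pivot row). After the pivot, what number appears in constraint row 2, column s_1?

Ratio test on column b — row 1: 4/(5/2) = 8/5; row 2: entry -10 ≤ 0; row 3: entry -5/2 ≤ 0. Minimum is 8/5 at row 1 (a leaves); pivot element 5/2.
Divide row 1 by 5/2; eliminate column b from the other rows.
Row 2 update in column s_1: -2 − (-10)·(1/5) = 0.

0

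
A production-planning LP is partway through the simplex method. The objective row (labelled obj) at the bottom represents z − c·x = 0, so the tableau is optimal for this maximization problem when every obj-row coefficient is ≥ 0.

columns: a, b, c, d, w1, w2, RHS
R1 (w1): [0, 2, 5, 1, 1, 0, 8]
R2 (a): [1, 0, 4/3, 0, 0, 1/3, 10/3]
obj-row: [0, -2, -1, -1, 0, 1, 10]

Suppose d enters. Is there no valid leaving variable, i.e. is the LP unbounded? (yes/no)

Column d has positive entries in row(s) 1, so the ratio test bounds it — not unbounded.

no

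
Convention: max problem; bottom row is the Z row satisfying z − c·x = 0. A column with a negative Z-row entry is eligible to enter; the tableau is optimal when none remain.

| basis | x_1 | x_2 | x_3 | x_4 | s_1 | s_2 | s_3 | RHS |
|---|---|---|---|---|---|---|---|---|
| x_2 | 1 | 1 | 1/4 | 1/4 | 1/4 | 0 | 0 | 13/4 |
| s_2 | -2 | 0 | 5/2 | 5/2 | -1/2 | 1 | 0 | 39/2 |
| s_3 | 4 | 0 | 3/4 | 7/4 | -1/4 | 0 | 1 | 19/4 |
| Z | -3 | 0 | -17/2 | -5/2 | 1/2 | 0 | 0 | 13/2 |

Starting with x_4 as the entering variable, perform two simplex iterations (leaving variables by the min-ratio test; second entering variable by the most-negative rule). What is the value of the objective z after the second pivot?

181/3

Ratio test on column x_4 — row 1: (13/4)/(1/4) = 13; row 2: (39/2)/(5/2) = 39/5; row 3: (19/4)/(7/4) = 19/7. Minimum is 19/7 at row 3 (s_3 leaves); pivot element 7/4.
Pivot on row 3; the Z-row RHS becomes 13/2 − (-5/2)·(19/7) = 93/7.
Next entering variable (most negative Z-row entry -52/7): x_3.
Ratio test on column x_3 — row 1: (18/7)/(1/7) = 18; row 2: (89/7)/(10/7) = 89/10; row 3: (19/7)/(3/7) = 19/3. Minimum is 19/3 at row 3 (x_4 leaves); pivot element 3/7.
After the second pivot the Z-row RHS is 93/7 − (-52/7)·(19/3) = 181/3.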